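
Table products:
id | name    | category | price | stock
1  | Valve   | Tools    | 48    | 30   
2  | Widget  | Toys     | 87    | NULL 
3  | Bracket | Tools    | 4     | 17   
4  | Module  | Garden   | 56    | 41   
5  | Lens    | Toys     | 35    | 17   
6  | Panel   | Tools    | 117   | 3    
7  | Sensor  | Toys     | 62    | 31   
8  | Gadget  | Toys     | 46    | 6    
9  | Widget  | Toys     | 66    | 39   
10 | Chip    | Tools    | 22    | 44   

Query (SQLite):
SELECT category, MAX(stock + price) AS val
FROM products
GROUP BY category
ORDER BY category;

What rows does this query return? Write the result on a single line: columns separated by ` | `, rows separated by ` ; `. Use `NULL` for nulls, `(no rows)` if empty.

For each row compute stock + price.
Group by category; take MAX of the expression per group.
  Garden: ids {4} → MAX(stock + price)=97
  Tools: ids {1, 3, 6, 10} → MAX(stock + price)=120
  Toys: ids {2, 5, 7, 8, 9} → MAX(stock + price)=105

Garden | 97 ; Tools | 120 ; Toys | 105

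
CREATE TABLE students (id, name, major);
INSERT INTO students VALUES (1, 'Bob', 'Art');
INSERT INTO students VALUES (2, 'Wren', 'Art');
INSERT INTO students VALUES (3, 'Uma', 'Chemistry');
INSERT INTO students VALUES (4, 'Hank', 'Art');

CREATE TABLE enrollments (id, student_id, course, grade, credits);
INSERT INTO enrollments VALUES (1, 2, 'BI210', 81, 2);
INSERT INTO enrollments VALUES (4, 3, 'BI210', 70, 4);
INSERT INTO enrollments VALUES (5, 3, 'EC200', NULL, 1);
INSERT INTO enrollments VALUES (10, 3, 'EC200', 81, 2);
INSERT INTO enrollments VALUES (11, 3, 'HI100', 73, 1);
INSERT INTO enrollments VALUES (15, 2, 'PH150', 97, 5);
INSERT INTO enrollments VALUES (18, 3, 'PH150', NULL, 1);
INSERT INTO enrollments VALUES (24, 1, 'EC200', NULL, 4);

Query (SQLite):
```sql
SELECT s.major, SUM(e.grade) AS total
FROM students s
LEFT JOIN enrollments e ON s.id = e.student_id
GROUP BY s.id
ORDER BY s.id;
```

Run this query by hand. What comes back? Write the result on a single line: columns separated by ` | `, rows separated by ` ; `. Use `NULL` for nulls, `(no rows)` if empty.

LEFT JOIN keeps every students row; unmatched ones get NULL for enrollments columns.
Group by students.id and compute SUM(e.grade). SUM over an all-NULL group is NULL.
  1: ids {24} → SUM(e.grade)=NULL
  2: ids {1, 15} → SUM(e.grade)=178
  3: ids {4, 5, 10, 11, 18} → SUM(e.grade)=224
  4: ids {—} → SUM(e.grade)=NULL

Art | NULL ; Art | 178 ; Chemistry | 224 ; Art | NULL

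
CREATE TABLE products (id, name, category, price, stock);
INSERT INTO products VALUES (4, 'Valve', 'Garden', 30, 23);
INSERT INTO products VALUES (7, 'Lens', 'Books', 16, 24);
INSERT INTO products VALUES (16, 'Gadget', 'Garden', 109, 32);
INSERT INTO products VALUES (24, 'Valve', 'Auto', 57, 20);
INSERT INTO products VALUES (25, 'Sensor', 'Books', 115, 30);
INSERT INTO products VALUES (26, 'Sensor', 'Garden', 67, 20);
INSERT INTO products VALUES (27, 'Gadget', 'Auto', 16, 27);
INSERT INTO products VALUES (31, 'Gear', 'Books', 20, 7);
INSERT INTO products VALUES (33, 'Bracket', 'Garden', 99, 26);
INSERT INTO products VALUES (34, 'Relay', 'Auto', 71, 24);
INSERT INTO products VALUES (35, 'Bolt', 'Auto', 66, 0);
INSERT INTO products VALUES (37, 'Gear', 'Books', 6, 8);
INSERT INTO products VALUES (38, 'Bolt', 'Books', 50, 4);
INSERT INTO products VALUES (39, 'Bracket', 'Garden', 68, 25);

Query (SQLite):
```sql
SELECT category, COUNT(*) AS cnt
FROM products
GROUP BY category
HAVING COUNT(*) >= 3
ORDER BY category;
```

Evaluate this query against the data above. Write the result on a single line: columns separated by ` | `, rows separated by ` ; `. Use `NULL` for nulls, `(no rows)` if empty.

Auto | 4 ; Books | 5 ; Garden | 5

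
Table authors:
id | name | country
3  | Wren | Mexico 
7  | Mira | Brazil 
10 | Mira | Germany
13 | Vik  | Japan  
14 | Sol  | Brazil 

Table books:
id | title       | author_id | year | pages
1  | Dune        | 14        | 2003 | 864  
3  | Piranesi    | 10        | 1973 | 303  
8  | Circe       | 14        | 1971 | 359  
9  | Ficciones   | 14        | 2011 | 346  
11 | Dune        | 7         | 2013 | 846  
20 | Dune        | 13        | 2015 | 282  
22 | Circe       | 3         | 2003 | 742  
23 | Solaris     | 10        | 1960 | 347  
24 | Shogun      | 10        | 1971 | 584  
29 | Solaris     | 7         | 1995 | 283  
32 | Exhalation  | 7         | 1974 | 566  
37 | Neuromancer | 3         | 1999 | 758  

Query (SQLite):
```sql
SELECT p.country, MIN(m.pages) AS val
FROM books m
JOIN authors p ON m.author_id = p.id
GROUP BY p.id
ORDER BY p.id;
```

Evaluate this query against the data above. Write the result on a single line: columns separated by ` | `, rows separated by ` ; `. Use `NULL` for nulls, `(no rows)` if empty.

Mexico | 742 ; Brazil | 283 ; Germany | 303 ; Japan | 282 ; Brazil | 346

Join each books row to its authors via author_id.
Group joined rows by authors.id; compute MIN(m.pages) per group.
  3: ids {22, 37} → MIN(m.pages)=742
  7: ids {11, 29, 32} → MIN(m.pages)=283
  10: ids {3, 23, 24} → MIN(m.pages)=303
  13: ids {20} → MIN(m.pages)=282
  14: ids {1, 8, 9} → MIN(m.pages)=346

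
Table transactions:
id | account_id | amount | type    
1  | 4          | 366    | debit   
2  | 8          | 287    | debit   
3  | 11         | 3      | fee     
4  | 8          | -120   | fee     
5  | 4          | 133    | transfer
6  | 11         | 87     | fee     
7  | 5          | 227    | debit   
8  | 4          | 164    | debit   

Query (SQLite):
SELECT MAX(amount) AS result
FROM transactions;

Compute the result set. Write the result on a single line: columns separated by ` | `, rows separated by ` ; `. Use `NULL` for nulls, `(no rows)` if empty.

All amount values: [366, 287, 3, -120, 133, 87, 227, 164].
MAX of non-NULL values = 366.

366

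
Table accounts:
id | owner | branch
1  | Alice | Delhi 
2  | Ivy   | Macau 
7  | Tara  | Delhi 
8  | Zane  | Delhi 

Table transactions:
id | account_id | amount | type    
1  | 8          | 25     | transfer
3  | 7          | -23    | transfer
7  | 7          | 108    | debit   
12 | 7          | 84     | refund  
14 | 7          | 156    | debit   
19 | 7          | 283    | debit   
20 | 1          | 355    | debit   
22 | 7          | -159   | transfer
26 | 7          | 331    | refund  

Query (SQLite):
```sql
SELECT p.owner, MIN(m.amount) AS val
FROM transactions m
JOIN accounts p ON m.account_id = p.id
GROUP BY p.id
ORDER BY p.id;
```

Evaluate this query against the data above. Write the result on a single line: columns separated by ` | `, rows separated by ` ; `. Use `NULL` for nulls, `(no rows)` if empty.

Alice | 355 ; Tara | -159 ; Zane | 25

Join each transactions row to its accounts via account_id.
Group joined rows by accounts.id; compute MIN(m.amount) per group.
  1: ids {20} → MIN(m.amount)=355
  7: ids {3, 7, 12, 14, 19, 22, 26} → MIN(m.amount)=-159
  8: ids {1} → MIN(m.amount)=25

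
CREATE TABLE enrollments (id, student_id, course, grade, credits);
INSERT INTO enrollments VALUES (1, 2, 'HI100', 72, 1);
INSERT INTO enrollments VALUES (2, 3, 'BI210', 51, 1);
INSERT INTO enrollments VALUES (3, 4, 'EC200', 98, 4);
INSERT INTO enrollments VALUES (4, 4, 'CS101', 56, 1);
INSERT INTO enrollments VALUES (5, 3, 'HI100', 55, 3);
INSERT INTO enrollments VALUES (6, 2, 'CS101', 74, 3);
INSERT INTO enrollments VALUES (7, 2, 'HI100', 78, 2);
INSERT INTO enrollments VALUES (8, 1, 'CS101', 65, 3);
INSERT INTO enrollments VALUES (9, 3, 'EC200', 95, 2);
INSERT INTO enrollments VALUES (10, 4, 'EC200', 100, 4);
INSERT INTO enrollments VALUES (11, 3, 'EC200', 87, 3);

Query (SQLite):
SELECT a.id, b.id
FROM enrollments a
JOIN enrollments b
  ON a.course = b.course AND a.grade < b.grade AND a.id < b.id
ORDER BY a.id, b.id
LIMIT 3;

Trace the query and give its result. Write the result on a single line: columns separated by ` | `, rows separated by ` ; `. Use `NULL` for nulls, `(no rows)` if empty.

1 | 7 ; 3 | 10 ; 4 | 6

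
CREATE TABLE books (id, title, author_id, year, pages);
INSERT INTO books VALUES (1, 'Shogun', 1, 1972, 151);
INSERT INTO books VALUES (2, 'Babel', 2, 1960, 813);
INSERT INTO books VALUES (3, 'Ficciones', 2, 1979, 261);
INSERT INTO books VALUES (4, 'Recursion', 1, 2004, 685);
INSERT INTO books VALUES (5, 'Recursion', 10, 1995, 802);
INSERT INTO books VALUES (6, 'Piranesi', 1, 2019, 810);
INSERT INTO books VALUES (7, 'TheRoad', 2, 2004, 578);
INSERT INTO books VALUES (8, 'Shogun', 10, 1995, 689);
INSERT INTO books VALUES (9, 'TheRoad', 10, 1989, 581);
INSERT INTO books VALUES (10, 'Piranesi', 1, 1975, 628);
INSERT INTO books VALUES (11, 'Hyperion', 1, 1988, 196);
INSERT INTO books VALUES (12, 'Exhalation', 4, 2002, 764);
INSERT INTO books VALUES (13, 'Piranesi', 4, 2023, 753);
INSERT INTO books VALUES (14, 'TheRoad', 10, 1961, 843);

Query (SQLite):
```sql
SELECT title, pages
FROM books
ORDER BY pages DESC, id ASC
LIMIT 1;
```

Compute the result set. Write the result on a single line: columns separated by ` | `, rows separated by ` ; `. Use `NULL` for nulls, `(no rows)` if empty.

TheRoad | 843

Sort by pages desc, tiebreak id asc: (843, id=14), (813, id=2), (810, id=6), (802, id=5) …. Take first 1.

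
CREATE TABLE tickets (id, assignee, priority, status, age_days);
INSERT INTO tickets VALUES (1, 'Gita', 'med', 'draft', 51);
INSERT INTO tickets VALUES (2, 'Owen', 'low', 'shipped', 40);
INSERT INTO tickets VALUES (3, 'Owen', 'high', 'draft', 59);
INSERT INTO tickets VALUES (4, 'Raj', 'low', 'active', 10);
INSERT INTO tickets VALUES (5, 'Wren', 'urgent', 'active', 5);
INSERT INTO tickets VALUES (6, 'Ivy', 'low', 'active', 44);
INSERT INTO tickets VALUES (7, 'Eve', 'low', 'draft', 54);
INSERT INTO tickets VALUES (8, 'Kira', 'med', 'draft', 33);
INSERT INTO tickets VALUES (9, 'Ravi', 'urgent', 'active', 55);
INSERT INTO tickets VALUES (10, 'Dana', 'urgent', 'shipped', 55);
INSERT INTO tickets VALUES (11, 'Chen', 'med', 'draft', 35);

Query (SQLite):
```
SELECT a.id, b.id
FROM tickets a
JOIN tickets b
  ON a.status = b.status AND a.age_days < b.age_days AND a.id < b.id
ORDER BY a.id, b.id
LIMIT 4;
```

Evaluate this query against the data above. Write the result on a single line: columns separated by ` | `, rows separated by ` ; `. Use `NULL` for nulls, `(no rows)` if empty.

Pairs (a,b) with same status, a.age_days < b.age_days, a.id < b.id.
status groups: active:{4,5,6,9} draft:{1,3,7,8,11} shipped:{2,10}
Ordered by (a.id, b.id); first 4.

1 | 3 ; 1 | 7 ; 2 | 10 ; 4 | 6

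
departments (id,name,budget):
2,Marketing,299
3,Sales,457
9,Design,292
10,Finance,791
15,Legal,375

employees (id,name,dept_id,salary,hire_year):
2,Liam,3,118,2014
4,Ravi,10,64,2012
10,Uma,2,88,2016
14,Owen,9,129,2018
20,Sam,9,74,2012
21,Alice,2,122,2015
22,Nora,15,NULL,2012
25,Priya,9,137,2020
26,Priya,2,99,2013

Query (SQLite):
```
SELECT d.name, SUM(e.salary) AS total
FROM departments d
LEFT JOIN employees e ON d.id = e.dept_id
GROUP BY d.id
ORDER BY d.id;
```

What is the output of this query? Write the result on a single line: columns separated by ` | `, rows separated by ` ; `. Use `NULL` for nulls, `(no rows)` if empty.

LEFT JOIN keeps every departments row; unmatched ones get NULL for employees columns.
Group by departments.id and compute SUM(e.salary). SUM over an all-NULL group is NULL.
  2: ids {10, 21, 26} → SUM(e.salary)=309
  3: ids {2} → SUM(e.salary)=118
  9: ids {14, 20, 25} → SUM(e.salary)=340
  10: ids {4} → SUM(e.salary)=64
  15: ids {22} → SUM(e.salary)=NULL

Marketing | 309 ; Sales | 118 ; Design | 340 ; Finance | 64 ; Legal | NULL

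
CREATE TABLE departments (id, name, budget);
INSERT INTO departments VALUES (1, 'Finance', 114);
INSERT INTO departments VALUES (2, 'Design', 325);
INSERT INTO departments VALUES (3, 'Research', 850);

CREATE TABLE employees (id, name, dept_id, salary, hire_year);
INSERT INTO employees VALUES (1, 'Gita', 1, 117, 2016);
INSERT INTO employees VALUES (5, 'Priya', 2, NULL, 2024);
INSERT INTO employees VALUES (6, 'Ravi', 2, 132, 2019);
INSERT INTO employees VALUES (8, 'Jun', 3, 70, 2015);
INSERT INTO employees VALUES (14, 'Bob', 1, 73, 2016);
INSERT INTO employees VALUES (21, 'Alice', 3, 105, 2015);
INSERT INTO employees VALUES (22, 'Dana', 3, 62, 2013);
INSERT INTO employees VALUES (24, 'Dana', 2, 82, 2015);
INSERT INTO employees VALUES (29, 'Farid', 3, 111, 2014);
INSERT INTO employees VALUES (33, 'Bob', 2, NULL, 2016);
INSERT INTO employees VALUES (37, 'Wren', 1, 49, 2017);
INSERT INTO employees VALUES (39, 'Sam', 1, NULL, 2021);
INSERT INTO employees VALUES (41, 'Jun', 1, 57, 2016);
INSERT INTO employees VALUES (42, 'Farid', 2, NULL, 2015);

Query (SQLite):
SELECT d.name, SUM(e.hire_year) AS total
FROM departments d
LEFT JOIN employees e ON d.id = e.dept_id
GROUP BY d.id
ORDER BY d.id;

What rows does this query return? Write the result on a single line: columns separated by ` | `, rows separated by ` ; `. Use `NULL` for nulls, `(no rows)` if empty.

Finance | 10086 ; Design | 10089 ; Research | 8057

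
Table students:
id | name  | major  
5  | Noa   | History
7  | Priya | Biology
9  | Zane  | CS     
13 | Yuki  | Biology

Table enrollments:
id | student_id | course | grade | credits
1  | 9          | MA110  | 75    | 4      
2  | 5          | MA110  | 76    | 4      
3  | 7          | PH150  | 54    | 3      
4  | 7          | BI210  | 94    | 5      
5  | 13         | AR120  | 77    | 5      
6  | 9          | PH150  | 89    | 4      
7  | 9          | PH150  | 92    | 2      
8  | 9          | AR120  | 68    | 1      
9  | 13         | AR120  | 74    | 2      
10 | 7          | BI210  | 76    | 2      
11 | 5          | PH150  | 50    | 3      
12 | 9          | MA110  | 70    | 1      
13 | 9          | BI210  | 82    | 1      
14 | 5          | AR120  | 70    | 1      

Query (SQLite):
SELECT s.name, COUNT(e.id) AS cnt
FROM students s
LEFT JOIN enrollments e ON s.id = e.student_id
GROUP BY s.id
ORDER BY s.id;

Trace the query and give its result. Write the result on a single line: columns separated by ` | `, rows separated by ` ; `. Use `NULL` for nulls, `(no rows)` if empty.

LEFT JOIN keeps every students row; unmatched ones get NULL for enrollments columns.
Group by students.id and compute COUNT(e.id). COUNT(col) of an all-NULL group is 0.
  5: ids {2, 11, 14} → COUNT(e.id)=3
  7: ids {3, 4, 10} → COUNT(e.id)=3
  9: ids {1, 6, 7, 8, 12, 13} → COUNT(e.id)=6
  13: ids {5, 9} → COUNT(e.id)=2

Noa | 3 ; Priya | 3 ; Zane | 6 ; Yuki | 2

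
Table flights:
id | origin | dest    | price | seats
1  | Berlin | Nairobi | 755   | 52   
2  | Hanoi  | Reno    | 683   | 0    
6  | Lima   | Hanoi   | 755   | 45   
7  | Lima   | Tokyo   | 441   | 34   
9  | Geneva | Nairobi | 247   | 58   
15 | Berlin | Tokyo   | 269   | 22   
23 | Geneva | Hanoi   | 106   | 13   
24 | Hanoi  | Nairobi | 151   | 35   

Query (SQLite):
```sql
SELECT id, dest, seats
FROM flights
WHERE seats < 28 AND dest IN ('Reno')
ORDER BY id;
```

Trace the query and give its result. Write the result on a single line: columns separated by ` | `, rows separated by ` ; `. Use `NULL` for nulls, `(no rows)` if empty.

2 | Reno | 0

seats < 28: ids {2, 15, 23}
dest IN ('Reno'): ids {2}
Combine with AND.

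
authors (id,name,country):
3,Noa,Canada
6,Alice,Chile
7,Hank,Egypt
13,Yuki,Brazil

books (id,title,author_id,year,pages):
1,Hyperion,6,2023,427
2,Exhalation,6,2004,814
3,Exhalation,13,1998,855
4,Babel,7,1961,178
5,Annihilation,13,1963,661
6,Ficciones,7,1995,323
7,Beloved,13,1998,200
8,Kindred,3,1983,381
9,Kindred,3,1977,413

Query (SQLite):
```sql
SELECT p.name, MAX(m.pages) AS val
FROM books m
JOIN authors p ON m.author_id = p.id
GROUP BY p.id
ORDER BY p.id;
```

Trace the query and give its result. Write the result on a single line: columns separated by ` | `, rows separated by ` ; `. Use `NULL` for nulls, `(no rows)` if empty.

Join each books row to its authors via author_id.
Group joined rows by authors.id; compute MAX(m.pages) per group.
  3: ids {8, 9} → MAX(m.pages)=413
  6: ids {1, 2} → MAX(m.pages)=814
  7: ids {4, 6} → MAX(m.pages)=323
  13: ids {3, 5, 7} → MAX(m.pages)=855

Noa | 413 ; Alice | 814 ; Hank | 323 ; Yuki | 855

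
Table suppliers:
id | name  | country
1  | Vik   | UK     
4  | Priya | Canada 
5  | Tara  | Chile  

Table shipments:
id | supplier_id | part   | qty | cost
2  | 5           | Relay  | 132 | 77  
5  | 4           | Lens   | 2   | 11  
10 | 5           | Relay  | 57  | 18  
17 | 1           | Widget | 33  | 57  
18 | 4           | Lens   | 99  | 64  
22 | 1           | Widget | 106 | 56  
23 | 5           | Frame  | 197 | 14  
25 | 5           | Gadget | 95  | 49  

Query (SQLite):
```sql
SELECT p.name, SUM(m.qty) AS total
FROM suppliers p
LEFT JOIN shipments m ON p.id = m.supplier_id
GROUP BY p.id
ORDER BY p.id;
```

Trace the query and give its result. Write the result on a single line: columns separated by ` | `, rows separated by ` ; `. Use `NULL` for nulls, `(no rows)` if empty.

Vik | 139 ; Priya | 101 ; Tara | 481

LEFT JOIN keeps every suppliers row; unmatched ones get NULL for shipments columns.
Group by suppliers.id and compute SUM(m.qty). SUM over an all-NULL group is NULL.
  1: ids {17, 22} → SUM(m.qty)=139
  4: ids {5, 18} → SUM(m.qty)=101
  5: ids {2, 10, 23, 25} → SUM(m.qty)=481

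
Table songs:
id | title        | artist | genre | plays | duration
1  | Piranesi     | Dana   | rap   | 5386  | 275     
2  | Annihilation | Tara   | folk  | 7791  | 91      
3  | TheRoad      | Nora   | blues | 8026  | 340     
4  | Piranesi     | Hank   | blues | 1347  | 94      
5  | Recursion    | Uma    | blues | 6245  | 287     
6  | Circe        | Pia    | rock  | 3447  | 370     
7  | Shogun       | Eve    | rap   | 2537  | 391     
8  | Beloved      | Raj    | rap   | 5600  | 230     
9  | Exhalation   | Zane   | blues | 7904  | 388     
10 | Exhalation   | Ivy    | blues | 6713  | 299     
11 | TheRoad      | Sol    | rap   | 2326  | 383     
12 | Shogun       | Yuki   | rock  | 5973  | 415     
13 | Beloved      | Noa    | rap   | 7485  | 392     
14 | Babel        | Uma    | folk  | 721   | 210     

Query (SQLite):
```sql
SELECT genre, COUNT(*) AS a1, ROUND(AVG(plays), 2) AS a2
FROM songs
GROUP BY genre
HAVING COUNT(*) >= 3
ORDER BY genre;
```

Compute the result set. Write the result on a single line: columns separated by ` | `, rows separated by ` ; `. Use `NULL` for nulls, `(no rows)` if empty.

blues | 5 | 6047 ; rap | 5 | 4666.8

Group songs by genre.
Per group compute: COUNT(*), ROUND(AVG(plays), 2).
HAVING: drop groups with fewer than 3 rows.
  blues: ids {3, 4, 5, 9, 10} → COUNT(*)=5, ROUND(AVG(plays), 2)=6047
  folk: ids {2, 14} → COUNT(*)=2, ROUND(AVG(plays), 2)=4256
  rap: ids {1, 7, 8, 11, 13} → COUNT(*)=5, ROUND(AVG(plays), 2)=4666.8
  rock: ids {6, 12} → COUNT(*)=2, ROUND(AVG(plays), 2)=4710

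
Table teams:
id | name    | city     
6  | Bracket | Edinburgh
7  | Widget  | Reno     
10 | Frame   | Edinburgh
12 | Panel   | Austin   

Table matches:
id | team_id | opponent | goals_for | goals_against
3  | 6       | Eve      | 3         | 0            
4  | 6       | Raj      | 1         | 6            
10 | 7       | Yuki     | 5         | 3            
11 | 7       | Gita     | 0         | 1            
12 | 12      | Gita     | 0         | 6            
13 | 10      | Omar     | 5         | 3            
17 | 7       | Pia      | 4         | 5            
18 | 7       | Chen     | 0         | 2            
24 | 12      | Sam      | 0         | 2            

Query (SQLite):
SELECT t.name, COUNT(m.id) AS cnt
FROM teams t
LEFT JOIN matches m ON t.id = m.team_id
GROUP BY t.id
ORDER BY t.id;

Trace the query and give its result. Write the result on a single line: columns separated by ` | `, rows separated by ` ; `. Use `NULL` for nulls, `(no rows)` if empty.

Bracket | 2 ; Widget | 4 ; Frame | 1 ; Panel | 2

LEFT JOIN keeps every teams row; unmatched ones get NULL for matches columns.
Group by teams.id and compute COUNT(m.id). COUNT(col) of an all-NULL group is 0.
  6: ids {3, 4} → COUNT(m.id)=2
  7: ids {10, 11, 17, 18} → COUNT(m.id)=4
  10: ids {13} → COUNT(m.id)=1
  12: ids {12, 24} → COUNT(m.id)=2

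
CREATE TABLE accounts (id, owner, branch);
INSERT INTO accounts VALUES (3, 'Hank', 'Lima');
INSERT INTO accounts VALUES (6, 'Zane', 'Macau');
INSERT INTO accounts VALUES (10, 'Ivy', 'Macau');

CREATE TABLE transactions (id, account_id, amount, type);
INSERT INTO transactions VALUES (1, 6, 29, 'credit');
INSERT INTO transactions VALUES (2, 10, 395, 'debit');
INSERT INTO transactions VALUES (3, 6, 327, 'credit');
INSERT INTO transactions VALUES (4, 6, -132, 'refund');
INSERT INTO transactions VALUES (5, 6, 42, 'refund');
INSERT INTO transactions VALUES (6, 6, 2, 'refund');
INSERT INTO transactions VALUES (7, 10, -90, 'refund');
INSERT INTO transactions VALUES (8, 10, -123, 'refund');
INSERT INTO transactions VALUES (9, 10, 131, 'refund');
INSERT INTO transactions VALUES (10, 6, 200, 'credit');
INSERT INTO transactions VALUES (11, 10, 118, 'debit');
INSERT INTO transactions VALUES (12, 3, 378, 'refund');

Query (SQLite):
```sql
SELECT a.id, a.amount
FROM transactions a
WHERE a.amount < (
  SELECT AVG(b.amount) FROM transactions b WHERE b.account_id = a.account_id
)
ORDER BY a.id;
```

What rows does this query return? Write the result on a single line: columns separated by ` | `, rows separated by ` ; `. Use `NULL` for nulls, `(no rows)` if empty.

For each transactions row a, compute AVG(amount) over rows sharing a.account_id.
Keep row a if a.amount < that per-group AVG.
  account_id=3: AVG(amount) = 378.0
  account_id=6: AVG(amount) = 78.0
  account_id=10: AVG(amount) = 86.2

1 | 29 ; 4 | -132 ; 5 | 42 ; 6 | 2 ; 7 | -90 ; 8 | -123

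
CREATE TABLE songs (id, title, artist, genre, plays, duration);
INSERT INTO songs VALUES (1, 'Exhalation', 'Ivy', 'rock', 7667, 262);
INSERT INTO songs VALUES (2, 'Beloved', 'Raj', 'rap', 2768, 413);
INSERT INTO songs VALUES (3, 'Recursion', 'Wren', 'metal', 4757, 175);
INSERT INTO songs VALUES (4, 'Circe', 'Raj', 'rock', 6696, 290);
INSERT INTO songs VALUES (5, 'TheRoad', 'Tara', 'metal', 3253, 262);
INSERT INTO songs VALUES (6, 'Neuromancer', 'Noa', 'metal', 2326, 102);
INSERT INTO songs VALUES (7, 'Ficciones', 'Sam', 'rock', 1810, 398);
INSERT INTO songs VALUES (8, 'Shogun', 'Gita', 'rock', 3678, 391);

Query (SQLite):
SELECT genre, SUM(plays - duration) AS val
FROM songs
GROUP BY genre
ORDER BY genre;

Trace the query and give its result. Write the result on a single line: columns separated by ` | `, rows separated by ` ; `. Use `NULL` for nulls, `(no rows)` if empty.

For each row compute plays - duration.
Group by genre; take SUM of the expression per group.
  metal: ids {3, 5, 6} → SUM(plays - duration)=9797
  rap: ids {2} → SUM(plays - duration)=2355
  rock: ids {1, 4, 7, 8} → SUM(plays - duration)=18510

metal | 9797 ; rap | 2355 ; rock | 18510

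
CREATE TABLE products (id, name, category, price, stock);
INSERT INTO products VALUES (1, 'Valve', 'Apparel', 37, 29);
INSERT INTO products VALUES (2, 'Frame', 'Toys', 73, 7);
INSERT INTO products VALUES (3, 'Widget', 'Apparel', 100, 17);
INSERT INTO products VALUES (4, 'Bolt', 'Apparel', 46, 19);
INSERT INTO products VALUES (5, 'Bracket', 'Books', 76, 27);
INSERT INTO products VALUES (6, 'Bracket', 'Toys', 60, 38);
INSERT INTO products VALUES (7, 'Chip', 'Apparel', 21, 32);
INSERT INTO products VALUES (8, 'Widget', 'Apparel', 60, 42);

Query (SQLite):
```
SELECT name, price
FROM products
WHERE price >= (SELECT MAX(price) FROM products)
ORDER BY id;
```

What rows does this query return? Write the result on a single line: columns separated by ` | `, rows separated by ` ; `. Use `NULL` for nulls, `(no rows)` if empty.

Widget | 100

Scalar subquery: MAX(price) over all products rows = 100.
Keep rows where price >= that value.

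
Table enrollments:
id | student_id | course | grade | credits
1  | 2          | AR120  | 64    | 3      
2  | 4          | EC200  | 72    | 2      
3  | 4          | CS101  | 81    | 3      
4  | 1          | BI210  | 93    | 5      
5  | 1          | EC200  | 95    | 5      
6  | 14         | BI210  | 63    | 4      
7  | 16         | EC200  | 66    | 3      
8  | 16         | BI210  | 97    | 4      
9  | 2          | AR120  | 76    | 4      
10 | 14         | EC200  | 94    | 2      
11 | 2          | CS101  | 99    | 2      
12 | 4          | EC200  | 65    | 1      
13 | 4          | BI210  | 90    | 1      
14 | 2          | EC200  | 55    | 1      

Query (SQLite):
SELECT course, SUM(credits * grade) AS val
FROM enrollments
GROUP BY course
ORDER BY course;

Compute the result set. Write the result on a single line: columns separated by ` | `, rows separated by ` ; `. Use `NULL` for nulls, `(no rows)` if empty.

For each row compute credits * grade.
Group by course; take SUM of the expression per group.
  AR120: ids {1, 9} → SUM(credits * grade)=496
  BI210: ids {4, 6, 8, 13} → SUM(credits * grade)=1195
  CS101: ids {3, 11} → SUM(credits * grade)=441
  EC200: ids {2, 5, 7, 10, 12, 14} → SUM(credits * grade)=1125

AR120 | 496 ; BI210 | 1195 ; CS101 | 441 ; EC200 | 1125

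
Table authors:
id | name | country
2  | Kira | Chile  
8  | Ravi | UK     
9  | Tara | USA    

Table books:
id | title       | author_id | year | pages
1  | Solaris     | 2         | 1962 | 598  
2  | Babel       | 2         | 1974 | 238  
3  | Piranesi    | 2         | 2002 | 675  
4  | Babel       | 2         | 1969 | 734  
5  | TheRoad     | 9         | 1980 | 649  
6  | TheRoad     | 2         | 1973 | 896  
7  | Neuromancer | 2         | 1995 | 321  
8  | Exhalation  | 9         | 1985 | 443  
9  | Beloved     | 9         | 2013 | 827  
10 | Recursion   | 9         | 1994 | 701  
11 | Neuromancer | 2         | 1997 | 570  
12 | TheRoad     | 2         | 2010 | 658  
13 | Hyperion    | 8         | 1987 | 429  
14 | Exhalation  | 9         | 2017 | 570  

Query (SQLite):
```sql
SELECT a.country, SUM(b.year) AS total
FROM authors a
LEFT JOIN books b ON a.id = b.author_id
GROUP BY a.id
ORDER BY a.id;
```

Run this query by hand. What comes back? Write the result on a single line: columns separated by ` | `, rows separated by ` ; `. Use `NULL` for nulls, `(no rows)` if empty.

LEFT JOIN keeps every authors row; unmatched ones get NULL for books columns.
Group by authors.id and compute SUM(b.year). SUM over an all-NULL group is NULL.
  2: ids {1, 2, 3, 4, 6, 7, 11, 12} → SUM(b.year)=15882
  8: ids {13} → SUM(b.year)=1987
  9: ids {5, 8, 9, 10, 14} → SUM(b.year)=9989

Chile | 15882 ; UK | 1987 ; USA | 9989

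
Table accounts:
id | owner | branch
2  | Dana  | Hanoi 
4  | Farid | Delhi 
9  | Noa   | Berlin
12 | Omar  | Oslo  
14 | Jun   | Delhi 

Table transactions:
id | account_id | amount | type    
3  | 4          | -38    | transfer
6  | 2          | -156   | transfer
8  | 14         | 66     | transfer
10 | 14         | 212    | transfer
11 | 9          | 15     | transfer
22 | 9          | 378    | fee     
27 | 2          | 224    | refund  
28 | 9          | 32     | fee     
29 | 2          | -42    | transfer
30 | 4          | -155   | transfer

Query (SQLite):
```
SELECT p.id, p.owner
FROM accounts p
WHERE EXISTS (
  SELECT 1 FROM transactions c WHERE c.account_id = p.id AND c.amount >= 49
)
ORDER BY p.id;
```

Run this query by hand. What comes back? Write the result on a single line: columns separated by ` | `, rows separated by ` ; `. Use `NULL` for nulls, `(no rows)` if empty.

2 | Dana ; 9 | Noa ; 14 | Jun

For each accounts row, check whether any transactions with matching account_id has amount >= 49.
Keep rows where that is true.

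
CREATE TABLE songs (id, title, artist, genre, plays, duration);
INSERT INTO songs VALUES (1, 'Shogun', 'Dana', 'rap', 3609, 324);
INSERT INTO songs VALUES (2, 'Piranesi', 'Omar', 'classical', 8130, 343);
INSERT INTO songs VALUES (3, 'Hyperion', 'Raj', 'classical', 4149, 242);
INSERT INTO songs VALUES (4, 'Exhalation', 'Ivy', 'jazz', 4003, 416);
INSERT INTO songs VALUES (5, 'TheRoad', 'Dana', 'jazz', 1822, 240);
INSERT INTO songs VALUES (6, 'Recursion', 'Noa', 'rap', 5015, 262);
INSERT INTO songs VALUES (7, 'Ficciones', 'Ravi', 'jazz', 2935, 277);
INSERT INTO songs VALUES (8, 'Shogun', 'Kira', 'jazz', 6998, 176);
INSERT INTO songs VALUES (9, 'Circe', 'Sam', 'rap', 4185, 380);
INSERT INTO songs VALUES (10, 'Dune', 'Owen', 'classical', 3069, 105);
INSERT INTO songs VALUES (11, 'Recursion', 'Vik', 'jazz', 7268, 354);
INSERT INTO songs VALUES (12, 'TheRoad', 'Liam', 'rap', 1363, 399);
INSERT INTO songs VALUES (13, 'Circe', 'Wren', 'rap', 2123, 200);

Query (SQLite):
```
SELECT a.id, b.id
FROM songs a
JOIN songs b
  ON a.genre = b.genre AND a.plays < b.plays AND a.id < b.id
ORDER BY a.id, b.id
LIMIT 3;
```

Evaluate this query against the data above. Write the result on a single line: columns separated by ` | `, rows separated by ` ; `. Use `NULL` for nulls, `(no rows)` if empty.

1 | 6 ; 1 | 9 ; 4 | 8

Pairs (a,b) with same genre, a.plays < b.plays, a.id < b.id.
genre groups: classical:{2,3,10} jazz:{4,5,7,8,11} rap:{1,6,9,12,13}
Ordered by (a.id, b.id); first 3.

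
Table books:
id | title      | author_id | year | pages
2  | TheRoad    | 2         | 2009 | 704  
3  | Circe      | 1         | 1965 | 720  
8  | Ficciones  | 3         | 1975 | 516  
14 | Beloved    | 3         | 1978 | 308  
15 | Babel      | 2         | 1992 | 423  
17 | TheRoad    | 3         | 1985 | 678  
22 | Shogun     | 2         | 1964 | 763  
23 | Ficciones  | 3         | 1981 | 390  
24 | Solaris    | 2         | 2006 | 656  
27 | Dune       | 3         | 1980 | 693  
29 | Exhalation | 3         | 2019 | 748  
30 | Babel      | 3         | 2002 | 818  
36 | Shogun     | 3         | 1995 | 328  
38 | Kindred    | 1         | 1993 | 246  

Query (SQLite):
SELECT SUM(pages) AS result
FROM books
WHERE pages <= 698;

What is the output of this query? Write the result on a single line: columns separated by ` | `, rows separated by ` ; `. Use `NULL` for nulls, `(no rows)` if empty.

4238

Rows where pages <= 698 → pages values: [516, 308, 423, 678, 390, 656, 693, 328, 246].
SUM of non-NULL values = 4238.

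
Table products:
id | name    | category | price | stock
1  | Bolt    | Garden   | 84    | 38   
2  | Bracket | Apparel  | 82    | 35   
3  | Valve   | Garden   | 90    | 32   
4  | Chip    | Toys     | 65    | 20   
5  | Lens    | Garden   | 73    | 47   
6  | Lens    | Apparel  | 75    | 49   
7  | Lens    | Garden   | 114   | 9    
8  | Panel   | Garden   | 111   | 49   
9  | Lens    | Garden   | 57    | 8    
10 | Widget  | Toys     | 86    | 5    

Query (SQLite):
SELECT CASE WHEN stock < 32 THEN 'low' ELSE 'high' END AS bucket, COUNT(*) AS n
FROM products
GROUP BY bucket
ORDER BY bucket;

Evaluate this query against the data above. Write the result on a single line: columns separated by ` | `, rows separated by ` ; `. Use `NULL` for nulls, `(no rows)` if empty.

Bucket rows by stock < 32 → 'low' else 'high'; count each bucket.

high | 6 ; low | 4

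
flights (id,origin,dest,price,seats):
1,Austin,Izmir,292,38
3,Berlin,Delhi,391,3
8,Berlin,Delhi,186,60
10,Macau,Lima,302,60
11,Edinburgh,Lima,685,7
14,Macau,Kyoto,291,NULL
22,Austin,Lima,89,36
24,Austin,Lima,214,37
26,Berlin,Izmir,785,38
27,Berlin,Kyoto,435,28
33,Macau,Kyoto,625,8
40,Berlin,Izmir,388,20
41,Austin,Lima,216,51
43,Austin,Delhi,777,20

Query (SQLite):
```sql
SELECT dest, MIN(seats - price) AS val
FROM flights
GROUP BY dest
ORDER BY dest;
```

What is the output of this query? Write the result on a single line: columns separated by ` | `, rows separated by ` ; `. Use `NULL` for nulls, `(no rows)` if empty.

Delhi | -757 ; Izmir | -747 ; Kyoto | -617 ; Lima | -678

For each row compute seats - price.
Group by dest; take MIN of the expression per group.
  Delhi: ids {3, 8, 43} → MIN(seats - price)=-757
  Izmir: ids {1, 26, 40} → MIN(seats - price)=-747
  Kyoto: ids {14, 27, 33} → MIN(seats - price)=-617
  Lima: ids {10, 11, 22, 24, 41} → MIN(seats - price)=-678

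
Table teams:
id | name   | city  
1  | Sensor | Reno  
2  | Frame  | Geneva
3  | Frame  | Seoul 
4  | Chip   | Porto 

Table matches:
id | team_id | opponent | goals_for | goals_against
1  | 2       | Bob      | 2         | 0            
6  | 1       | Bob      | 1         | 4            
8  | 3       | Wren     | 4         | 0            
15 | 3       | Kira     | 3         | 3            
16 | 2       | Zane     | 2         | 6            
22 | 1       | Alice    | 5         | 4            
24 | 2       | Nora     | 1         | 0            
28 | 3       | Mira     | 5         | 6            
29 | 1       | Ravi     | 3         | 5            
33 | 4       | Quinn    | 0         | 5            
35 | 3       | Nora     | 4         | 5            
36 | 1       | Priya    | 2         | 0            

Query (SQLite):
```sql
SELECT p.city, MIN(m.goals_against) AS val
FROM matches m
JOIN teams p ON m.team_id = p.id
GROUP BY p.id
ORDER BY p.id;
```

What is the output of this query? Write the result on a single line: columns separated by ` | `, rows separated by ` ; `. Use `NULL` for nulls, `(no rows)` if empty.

Join each matches row to its teams via team_id.
Group joined rows by teams.id; compute MIN(m.goals_against) per group.
  1: ids {6, 22, 29, 36} → MIN(m.goals_against)=0
  2: ids {1, 16, 24} → MIN(m.goals_against)=0
  3: ids {8, 15, 28, 35} → MIN(m.goals_against)=0
  4: ids {33} → MIN(m.goals_against)=5

Reno | 0 ; Geneva | 0 ; Seoul | 0 ; Porto | 5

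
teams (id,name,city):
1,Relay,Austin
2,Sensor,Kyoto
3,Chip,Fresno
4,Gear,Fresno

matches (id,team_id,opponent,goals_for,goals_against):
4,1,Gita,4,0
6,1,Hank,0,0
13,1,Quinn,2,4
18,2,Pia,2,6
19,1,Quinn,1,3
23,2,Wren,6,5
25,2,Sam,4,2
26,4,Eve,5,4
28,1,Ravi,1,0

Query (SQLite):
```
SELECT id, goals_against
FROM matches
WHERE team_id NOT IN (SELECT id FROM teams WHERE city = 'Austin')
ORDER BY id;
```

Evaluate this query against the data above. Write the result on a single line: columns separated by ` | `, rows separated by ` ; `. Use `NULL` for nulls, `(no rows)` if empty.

18 | 6 ; 23 | 5 ; 25 | 2 ; 26 | 4

Inner query: teams.id where city = 'Austin'.
Outer: keep matches rows whose team_id is not in that set.
Inner query → {1}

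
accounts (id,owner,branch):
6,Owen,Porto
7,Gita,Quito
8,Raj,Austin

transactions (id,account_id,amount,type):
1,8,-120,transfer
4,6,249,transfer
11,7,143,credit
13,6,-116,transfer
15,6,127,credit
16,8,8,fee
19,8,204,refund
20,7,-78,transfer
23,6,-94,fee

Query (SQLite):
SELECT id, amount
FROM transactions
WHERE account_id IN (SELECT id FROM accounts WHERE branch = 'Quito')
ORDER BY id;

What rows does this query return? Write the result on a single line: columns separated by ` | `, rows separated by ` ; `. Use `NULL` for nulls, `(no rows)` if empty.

11 | 143 ; 20 | -78

Inner query: accounts.id where branch = 'Quito'.
Outer: keep transactions rows whose account_id is in that set.
Inner query → {7}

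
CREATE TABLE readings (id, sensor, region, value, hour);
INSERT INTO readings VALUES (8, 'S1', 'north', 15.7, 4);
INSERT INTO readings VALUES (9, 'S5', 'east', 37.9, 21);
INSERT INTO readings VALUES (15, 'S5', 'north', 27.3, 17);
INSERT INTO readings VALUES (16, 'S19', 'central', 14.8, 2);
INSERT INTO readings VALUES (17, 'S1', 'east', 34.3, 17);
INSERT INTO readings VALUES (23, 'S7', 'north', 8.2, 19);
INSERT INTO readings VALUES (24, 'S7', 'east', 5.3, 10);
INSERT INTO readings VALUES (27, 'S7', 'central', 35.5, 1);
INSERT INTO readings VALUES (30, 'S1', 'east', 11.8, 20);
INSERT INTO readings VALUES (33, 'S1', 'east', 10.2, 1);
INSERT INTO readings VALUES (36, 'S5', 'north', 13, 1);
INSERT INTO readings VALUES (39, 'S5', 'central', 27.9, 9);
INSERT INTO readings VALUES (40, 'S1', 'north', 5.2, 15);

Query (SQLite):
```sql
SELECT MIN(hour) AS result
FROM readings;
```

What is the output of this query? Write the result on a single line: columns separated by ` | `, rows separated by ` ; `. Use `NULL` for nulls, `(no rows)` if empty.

1

All hour values: [4, 21, 17, 2, 17, 19, 10, 1, 20, 1, 1, 9, 15].
MIN of non-NULL values = 1.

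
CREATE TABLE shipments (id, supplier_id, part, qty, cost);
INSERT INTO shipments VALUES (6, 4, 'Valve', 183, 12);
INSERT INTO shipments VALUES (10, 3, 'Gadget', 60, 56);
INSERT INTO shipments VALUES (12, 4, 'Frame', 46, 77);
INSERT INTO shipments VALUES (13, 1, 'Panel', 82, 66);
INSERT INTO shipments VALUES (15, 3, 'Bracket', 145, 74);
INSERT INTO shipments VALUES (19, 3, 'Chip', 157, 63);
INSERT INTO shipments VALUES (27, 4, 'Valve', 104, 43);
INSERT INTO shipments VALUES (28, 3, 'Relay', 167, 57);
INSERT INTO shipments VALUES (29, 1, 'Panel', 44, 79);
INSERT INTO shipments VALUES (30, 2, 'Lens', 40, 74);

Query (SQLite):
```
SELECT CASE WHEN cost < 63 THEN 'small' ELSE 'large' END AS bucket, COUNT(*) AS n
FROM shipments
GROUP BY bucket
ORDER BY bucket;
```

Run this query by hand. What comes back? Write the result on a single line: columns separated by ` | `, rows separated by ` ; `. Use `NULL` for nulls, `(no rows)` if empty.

large | 6 ; small | 4

Bucket rows by cost < 63 → 'small' else 'large'; count each bucket.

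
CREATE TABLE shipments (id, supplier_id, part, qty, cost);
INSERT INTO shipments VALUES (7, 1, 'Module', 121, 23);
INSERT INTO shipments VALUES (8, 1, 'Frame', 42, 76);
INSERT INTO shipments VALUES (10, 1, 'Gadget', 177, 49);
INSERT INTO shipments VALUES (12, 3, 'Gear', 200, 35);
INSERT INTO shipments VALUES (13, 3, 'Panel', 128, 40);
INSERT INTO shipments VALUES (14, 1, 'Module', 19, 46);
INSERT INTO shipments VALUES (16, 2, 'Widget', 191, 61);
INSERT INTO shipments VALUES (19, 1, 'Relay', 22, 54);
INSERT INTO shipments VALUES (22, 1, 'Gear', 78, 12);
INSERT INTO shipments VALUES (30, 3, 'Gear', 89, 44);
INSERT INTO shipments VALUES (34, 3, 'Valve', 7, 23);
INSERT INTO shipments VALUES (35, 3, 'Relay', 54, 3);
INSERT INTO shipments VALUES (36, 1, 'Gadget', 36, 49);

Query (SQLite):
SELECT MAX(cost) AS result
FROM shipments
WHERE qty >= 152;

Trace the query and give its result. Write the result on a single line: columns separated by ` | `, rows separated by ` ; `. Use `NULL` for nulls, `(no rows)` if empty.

Rows where qty >= 152 → cost values: [49, 35, 61].
MAX of non-NULL values = 61.

61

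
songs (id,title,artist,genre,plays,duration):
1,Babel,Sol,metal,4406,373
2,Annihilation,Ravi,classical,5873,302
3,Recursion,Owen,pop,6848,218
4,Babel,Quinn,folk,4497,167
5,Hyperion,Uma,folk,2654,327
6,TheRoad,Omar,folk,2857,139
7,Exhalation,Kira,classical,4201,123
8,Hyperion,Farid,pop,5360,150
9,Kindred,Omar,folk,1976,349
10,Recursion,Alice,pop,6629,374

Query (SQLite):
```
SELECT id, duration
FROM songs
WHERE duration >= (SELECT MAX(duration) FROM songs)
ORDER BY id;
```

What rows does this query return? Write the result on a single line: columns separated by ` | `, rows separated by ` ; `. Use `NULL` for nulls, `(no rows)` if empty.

Scalar subquery: MAX(duration) over all songs rows = 374.
Keep rows where duration >= that value.

10 | 374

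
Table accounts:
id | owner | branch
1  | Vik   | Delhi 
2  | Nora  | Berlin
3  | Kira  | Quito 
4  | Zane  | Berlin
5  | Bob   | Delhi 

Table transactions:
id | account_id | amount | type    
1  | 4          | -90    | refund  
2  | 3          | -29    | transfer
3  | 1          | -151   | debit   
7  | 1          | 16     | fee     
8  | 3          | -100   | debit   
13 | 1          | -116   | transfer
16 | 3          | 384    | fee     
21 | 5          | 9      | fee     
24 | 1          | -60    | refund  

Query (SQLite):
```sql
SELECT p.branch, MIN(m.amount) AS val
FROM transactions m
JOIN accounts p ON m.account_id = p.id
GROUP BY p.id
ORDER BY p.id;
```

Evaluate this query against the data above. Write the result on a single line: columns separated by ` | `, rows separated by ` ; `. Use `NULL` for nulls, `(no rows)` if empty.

Delhi | -151 ; Quito | -100 ; Berlin | -90 ; Delhi | 9

Join each transactions row to its accounts via account_id.
Group joined rows by accounts.id; compute MIN(m.amount) per group.
  1: ids {3, 7, 13, 24} → MIN(m.amount)=-151
  3: ids {2, 8, 16} → MIN(m.amount)=-100
  4: ids {1} → MIN(m.amount)=-90
  5: ids {21} → MIN(m.amount)=9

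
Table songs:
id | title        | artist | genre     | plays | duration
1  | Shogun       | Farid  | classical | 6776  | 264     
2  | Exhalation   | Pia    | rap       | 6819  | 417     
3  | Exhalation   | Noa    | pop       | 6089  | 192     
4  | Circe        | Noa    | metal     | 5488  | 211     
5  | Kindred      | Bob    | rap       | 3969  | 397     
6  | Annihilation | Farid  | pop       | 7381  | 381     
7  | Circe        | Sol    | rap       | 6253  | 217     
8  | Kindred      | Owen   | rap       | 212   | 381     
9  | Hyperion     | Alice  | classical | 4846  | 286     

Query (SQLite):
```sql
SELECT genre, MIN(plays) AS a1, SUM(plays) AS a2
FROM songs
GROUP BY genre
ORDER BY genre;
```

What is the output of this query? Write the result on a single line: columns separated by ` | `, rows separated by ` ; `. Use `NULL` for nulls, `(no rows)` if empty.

Group songs by genre.
Per group compute: MIN(plays), SUM(plays).
  classical: ids {1, 9} → MIN(plays)=4846, SUM(plays)=11622
  metal: ids {4} → MIN(plays)=5488, SUM(plays)=5488
  pop: ids {3, 6} → MIN(plays)=6089, SUM(plays)=13470
  rap: ids {2, 5, 7, 8} → MIN(plays)=212, SUM(plays)=17253

classical | 4846 | 11622 ; metal | 5488 | 5488 ; pop | 6089 | 13470 ; rap | 212 | 17253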